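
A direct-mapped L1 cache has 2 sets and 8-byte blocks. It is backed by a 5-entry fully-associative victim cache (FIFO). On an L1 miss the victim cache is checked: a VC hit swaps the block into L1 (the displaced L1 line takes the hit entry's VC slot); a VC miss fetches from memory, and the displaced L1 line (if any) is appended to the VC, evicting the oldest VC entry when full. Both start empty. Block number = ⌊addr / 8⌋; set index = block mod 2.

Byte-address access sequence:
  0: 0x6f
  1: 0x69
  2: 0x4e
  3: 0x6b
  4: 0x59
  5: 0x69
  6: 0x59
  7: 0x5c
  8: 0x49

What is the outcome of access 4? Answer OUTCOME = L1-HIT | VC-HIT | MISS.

#0 0x6f→b13/s1 MISS; vc=[]
#1 0x69→b13/s1 L1-HIT; vc=[]
#2 0x4e→b9/s1 MISS; vc=[13]
#3 0x6b→b13/s1 VC-HIT; vc=[9]
#4 0x59→b11/s1 MISS; vc=[9,13]
#5 0x69→b13/s1 VC-HIT; vc=[9,11]
#6 0x59→b11/s1 VC-HIT; vc=[9,13]
#7 0x5c→b11/s1 L1-HIT; vc=[9,13]
#8 0x49→b9/s1 VC-HIT; vc=[11,13]

OUTCOME = MISS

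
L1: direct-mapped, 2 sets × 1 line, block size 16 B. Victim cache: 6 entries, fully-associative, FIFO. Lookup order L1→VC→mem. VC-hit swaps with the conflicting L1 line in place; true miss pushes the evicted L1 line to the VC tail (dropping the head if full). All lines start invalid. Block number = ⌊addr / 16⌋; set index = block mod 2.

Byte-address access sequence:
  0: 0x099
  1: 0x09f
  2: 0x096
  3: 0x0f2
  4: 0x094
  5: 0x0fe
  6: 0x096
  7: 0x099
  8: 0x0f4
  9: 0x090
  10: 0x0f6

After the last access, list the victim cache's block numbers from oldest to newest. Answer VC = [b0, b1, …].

#0 0x99→b9/s1 MISS; vc=[]
#1 0x9f→b9/s1 L1-HIT; vc=[]
#2 0x96→b9/s1 L1-HIT; vc=[]
#3 0xf2→b15/s1 MISS; vc=[9]
#4 0x94→b9/s1 VC-HIT; vc=[15]
#5 0xfe→b15/s1 VC-HIT; vc=[9]
#6 0x96→b9/s1 VC-HIT; vc=[15]
#7 0x99→b9/s1 L1-HIT; vc=[15]
#8 0xf4→b15/s1 VC-HIT; vc=[9]
#9 0x90→b9/s1 VC-HIT; vc=[15]
#10 0xf6→b15/s1 VC-HIT; vc=[9]

VC = [9]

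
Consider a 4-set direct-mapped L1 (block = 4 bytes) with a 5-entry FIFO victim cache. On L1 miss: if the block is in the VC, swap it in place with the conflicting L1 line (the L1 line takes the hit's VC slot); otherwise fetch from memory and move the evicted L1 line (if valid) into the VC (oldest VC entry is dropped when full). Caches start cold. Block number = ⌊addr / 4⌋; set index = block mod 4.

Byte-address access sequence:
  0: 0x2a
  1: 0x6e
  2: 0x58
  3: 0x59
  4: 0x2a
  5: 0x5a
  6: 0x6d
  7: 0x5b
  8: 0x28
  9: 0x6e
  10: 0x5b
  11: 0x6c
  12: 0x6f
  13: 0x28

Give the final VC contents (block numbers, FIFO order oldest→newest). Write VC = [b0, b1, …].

VC = [22]

  [0] addr=0x2a blk=10 s=2: MISS | VC []
  [1] addr=0x6e blk=27 s=3: MISS | VC []
  [2] addr=0x58 blk=22 s=2: MISS | VC [10]
  [3] addr=0x59 blk=22 s=2: L1-HIT | VC [10]
  [4] addr=0x2a blk=10 s=2: VC-HIT | VC [22]
  [5] addr=0x5a blk=22 s=2: VC-HIT | VC [10]
  [6] addr=0x6d blk=27 s=3: L1-HIT | VC [10]
  [7] addr=0x5b blk=22 s=2: L1-HIT | VC [10]
  [8] addr=0x28 blk=10 s=2: VC-HIT | VC [22]
  [9] addr=0x6e blk=27 s=3: L1-HIT | VC [22]
  [10] addr=0x5b blk=22 s=2: VC-HIT | VC [10]
  [11] addr=0x6c blk=27 s=3: L1-HIT | VC [10]
  [12] addr=0x6f blk=27 s=3: L1-HIT | VC [10]
  [13] addr=0x28 blk=10 s=2: VC-HIT | VC [22]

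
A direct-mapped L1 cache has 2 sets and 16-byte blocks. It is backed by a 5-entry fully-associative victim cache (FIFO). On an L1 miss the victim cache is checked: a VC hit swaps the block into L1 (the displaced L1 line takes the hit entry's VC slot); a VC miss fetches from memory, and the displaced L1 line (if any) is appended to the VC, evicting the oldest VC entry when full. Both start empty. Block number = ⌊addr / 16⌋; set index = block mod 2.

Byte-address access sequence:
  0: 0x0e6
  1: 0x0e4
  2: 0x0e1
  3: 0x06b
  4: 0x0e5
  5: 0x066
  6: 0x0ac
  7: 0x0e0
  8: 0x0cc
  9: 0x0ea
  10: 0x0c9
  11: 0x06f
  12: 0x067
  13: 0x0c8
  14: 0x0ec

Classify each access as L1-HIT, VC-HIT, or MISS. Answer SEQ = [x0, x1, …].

  [0] addr=0xe6 blk=14 s=0: MISS | VC []
  [1] addr=0xe4 blk=14 s=0: L1-HIT | VC []
  [2] addr=0xe1 blk=14 s=0: L1-HIT | VC []
  [3] addr=0x6b blk=6 s=0: MISS | VC [14]
  [4] addr=0xe5 blk=14 s=0: VC-HIT | VC [6]
  [5] addr=0x66 blk=6 s=0: VC-HIT | VC [14]
  [6] addr=0xac blk=10 s=0: MISS | VC [14, 6]
  [7] addr=0xe0 blk=14 s=0: VC-HIT | VC [10, 6]
  [8] addr=0xcc blk=12 s=0: MISS | VC [10, 6, 14]
  [9] addr=0xea blk=14 s=0: VC-HIT | VC [10, 6, 12]
  [10] addr=0xc9 blk=12 s=0: VC-HIT | VC [10, 6, 14]
  [11] addr=0x6f blk=6 s=0: VC-HIT | VC [10, 12, 14]
  [12] addr=0x67 blk=6 s=0: L1-HIT | VC [10, 12, 14]
  [13] addr=0xc8 blk=12 s=0: VC-HIT | VC [10, 6, 14]
  [14] addr=0xec blk=14 s=0: VC-HIT | VC [10, 6, 12]

SEQ = [MISS, L1-HIT, L1-HIT, MISS, VC-HIT, VC-HIT, MISS, VC-HIT, MISS, VC-HIT, VC-HIT, VC-HIT, L1-HIT, VC-HIT, VC-HIT]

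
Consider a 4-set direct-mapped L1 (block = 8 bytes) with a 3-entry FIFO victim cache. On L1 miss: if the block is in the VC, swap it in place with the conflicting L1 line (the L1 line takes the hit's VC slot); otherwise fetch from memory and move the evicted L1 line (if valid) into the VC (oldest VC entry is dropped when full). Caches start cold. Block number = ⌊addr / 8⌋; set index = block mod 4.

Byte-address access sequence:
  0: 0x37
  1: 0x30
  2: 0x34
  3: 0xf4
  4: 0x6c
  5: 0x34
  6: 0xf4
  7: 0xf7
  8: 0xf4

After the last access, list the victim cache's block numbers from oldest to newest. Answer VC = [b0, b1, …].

VC = [6]

#0 0x37→b6/s2 MISS; vc=[]
#1 0x30→b6/s2 L1-HIT; vc=[]
#2 0x34→b6/s2 L1-HIT; vc=[]
#3 0xf4→b30/s2 MISS; vc=[6]
#4 0x6c→b13/s1 MISS; vc=[6]
#5 0x34→b6/s2 VC-HIT; vc=[30]
#6 0xf4→b30/s2 VC-HIT; vc=[6]
#7 0xf7→b30/s2 L1-HIT; vc=[6]
#8 0xf4→b30/s2 L1-HIT; vc=[6]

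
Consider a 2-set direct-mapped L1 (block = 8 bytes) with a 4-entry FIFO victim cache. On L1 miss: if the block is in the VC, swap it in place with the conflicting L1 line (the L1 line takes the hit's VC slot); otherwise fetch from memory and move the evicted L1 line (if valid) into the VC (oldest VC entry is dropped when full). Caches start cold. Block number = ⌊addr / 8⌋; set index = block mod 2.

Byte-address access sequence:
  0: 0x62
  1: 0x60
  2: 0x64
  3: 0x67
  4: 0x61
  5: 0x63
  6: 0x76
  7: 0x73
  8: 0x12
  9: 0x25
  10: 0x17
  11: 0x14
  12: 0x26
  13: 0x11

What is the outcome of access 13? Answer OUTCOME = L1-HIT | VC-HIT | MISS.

#0 0x62→b12/s0 MISS; vc=[]
#1 0x60→b12/s0 L1-HIT; vc=[]
#2 0x64→b12/s0 L1-HIT; vc=[]
#3 0x67→b12/s0 L1-HIT; vc=[]
#4 0x61→b12/s0 L1-HIT; vc=[]
#5 0x63→b12/s0 L1-HIT; vc=[]
#6 0x76→b14/s0 MISS; vc=[12]
#7 0x73→b14/s0 L1-HIT; vc=[12]
#8 0x12→b2/s0 MISS; vc=[12,14]
#9 0x25→b4/s0 MISS; vc=[12,14,2]
#10 0x17→b2/s0 VC-HIT; vc=[12,14,4]
#11 0x14→b2/s0 L1-HIT; vc=[12,14,4]
#12 0x26→b4/s0 VC-HIT; vc=[12,14,2]
#13 0x11→b2/s0 VC-HIT; vc=[12,14,4]

OUTCOME = VC-HIT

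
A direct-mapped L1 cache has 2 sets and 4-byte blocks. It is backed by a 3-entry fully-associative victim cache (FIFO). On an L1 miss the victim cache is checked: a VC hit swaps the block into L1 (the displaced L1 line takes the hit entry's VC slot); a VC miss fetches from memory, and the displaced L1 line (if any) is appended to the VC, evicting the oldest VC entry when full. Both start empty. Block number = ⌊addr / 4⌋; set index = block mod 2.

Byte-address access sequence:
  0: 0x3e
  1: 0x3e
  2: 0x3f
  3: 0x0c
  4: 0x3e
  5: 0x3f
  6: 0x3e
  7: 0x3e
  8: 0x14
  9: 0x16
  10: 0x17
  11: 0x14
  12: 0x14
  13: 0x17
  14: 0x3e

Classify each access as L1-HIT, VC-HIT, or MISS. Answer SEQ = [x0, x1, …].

SEQ = [MISS, L1-HIT, L1-HIT, MISS, VC-HIT, L1-HIT, L1-HIT, L1-HIT, MISS, L1-HIT, L1-HIT, L1-HIT, L1-HIT, L1-HIT, VC-HIT]

0: 0x3e (blk 15, set 1) → MISS  vc=[]
1: 0x3e (blk 15, set 1) → L1-HIT  vc=[]
2: 0x3f (blk 15, set 1) → L1-HIT  vc=[]
3: 0xc (blk 3, set 1) → MISS  vc=[15]
4: 0x3e (blk 15, set 1) → VC-HIT  vc=[3]
5: 0x3f (blk 15, set 1) → L1-HIT  vc=[3]
6: 0x3e (blk 15, set 1) → L1-HIT  vc=[3]
7: 0x3e (blk 15, set 1) → L1-HIT  vc=[3]
8: 0x14 (blk 5, set 1) → MISS  vc=[3, 15]
9: 0x16 (blk 5, set 1) → L1-HIT  vc=[3, 15]
10: 0x17 (blk 5, set 1) → L1-HIT  vc=[3, 15]
11: 0x14 (blk 5, set 1) → L1-HIT  vc=[3, 15]
12: 0x14 (blk 5, set 1) → L1-HIT  vc=[3, 15]
13: 0x17 (blk 5, set 1) → L1-HIT  vc=[3, 15]
14: 0x3e (blk 15, set 1) → VC-HIT  vc=[3, 5]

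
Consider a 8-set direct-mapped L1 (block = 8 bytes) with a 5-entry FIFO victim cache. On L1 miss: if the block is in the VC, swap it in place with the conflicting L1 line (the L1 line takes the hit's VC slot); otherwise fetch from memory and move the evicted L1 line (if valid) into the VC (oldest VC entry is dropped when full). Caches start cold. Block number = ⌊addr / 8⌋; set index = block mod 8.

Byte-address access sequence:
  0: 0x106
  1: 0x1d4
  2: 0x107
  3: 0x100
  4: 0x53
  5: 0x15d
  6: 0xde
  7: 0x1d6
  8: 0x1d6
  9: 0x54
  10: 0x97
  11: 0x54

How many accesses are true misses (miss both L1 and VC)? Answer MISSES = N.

0: 0x106 (blk 32, set 0) → MISS  vc=[]
1: 0x1d4 (blk 58, set 2) → MISS  vc=[]
2: 0x107 (blk 32, set 0) → L1-HIT  vc=[]
3: 0x100 (blk 32, set 0) → L1-HIT  vc=[]
4: 0x53 (blk 10, set 2) → MISS  vc=[58]
5: 0x15d (blk 43, set 3) → MISS  vc=[58]
6: 0xde (blk 27, set 3) → MISS  vc=[58, 43]
7: 0x1d6 (blk 58, set 2) → VC-HIT  vc=[10, 43]
8: 0x1d6 (blk 58, set 2) → L1-HIT  vc=[10, 43]
9: 0x54 (blk 10, set 2) → VC-HIT  vc=[58, 43]
10: 0x97 (blk 18, set 2) → MISS  vc=[58, 43, 10]
11: 0x54 (blk 10, set 2) → VC-HIT  vc=[58, 43, 18]

MISSES = 6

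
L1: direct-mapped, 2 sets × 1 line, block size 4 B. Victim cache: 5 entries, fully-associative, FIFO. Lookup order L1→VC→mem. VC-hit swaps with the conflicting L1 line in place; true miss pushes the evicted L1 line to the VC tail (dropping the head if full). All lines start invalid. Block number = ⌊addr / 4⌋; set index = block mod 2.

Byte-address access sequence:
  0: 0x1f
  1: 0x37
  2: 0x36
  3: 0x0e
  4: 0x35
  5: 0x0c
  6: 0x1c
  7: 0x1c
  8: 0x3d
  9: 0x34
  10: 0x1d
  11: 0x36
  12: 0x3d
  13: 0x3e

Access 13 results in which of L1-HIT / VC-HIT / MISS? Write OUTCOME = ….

  [0] addr=0x1f blk=7 s=1: MISS | VC []
  [1] addr=0x37 blk=13 s=1: MISS | VC [7]
  [2] addr=0x36 blk=13 s=1: L1-HIT | VC [7]
  [3] addr=0xe blk=3 s=1: MISS | VC [7, 13]
  [4] addr=0x35 blk=13 s=1: VC-HIT | VC [7, 3]
  [5] addr=0xc blk=3 s=1: VC-HIT | VC [7, 13]
  [6] addr=0x1c blk=7 s=1: VC-HIT | VC [3, 13]
  [7] addr=0x1c blk=7 s=1: L1-HIT | VC [3, 13]
  [8] addr=0x3d blk=15 s=1: MISS | VC [3, 13, 7]
  [9] addr=0x34 blk=13 s=1: VC-HIT | VC [3, 15, 7]
  [10] addr=0x1d blk=7 s=1: VC-HIT | VC [3, 15, 13]
  [11] addr=0x36 blk=13 s=1: VC-HIT | VC [3, 15, 7]
  [12] addr=0x3d blk=15 s=1: VC-HIT | VC [3, 13, 7]
  [13] addr=0x3e blk=15 s=1: L1-HIT | VC [3, 13, 7]

OUTCOME = L1-HIT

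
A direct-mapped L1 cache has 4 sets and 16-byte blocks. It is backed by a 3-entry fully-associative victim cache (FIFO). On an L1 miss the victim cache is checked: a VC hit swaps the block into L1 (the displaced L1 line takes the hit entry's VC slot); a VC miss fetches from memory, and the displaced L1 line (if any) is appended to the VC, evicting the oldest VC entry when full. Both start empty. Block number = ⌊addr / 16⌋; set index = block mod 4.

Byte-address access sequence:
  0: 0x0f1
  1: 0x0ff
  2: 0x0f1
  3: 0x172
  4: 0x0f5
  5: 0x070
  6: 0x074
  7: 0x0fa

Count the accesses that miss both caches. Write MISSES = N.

MISSES = 3

#0 0xf1→b15/s3 MISS; vc=[]
#1 0xff→b15/s3 L1-HIT; vc=[]
#2 0xf1→b15/s3 L1-HIT; vc=[]
#3 0x172→b23/s3 MISS; vc=[15]
#4 0xf5→b15/s3 VC-HIT; vc=[23]
#5 0x70→b7/s3 MISS; vc=[23,15]
#6 0x74→b7/s3 L1-HIT; vc=[23,15]
#7 0xfa→b15/s3 VC-HIT; vc=[23,7]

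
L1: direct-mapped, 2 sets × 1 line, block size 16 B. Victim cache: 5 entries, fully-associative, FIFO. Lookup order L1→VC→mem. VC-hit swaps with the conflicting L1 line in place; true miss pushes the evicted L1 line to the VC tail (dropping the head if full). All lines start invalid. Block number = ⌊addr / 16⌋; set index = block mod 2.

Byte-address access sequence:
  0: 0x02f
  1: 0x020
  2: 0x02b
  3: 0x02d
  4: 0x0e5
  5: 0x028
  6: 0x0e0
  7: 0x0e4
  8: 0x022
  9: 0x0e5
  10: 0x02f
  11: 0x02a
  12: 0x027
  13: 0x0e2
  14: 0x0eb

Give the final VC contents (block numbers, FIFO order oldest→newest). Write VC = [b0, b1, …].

  [0] addr=0x2f blk=2 s=0: MISS | VC []
  [1] addr=0x20 blk=2 s=0: L1-HIT | VC []
  [2] addr=0x2b blk=2 s=0: L1-HIT | VC []
  [3] addr=0x2d blk=2 s=0: L1-HIT | VC []
  [4] addr=0xe5 blk=14 s=0: MISS | VC [2]
  [5] addr=0x28 blk=2 s=0: VC-HIT | VC [14]
  [6] addr=0xe0 blk=14 s=0: VC-HIT | VC [2]
  [7] addr=0xe4 blk=14 s=0: L1-HIT | VC [2]
  [8] addr=0x22 blk=2 s=0: VC-HIT | VC [14]
  [9] addr=0xe5 blk=14 s=0: VC-HIT | VC [2]
  [10] addr=0x2f blk=2 s=0: VC-HIT | VC [14]
  [11] addr=0x2a blk=2 s=0: L1-HIT | VC [14]
  [12] addr=0x27 blk=2 s=0: L1-HIT | VC [14]
  [13] addr=0xe2 blk=14 s=0: VC-HIT | VC [2]
  [14] addr=0xeb blk=14 s=0: L1-HIT | VC [2]

VC = [2]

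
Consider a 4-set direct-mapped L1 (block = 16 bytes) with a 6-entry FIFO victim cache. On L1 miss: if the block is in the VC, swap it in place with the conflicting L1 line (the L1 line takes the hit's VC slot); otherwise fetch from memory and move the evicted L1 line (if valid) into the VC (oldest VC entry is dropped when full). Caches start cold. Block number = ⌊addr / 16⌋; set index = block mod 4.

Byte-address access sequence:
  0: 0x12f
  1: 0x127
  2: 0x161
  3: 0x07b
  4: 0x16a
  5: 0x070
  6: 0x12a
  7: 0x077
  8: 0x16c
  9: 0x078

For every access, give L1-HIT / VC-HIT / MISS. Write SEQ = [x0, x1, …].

  [0] addr=0x12f blk=18 s=2: MISS | VC []
  [1] addr=0x127 blk=18 s=2: L1-HIT | VC []
  [2] addr=0x161 blk=22 s=2: MISS | VC [18]
  [3] addr=0x7b blk=7 s=3: MISS | VC [18]
  [4] addr=0x16a blk=22 s=2: L1-HIT | VC [18]
  [5] addr=0x70 blk=7 s=3: L1-HIT | VC [18]
  [6] addr=0x12a blk=18 s=2: VC-HIT | VC [22]
  [7] addr=0x77 blk=7 s=3: L1-HIT | VC [22]
  [8] addr=0x16c blk=22 s=2: VC-HIT | VC [18]
  [9] addr=0x78 blk=7 s=3: L1-HIT | VC [18]

SEQ = [MISS, L1-HIT, MISS, MISS, L1-HIT, L1-HIT, VC-HIT, L1-HIT, VC-HIT, L1-HIT]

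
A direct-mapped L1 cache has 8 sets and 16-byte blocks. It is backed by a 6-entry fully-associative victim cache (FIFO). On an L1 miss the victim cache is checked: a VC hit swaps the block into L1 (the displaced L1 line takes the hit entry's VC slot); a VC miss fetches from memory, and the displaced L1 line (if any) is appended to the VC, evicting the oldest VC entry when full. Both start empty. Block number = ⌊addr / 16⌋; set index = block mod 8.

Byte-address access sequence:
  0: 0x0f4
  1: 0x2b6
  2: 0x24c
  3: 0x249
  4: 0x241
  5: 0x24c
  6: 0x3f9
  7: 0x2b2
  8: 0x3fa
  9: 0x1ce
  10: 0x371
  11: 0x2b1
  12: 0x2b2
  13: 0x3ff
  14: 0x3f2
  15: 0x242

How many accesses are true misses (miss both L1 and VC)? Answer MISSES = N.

MISSES = 6

0: 0xf4 (blk 15, set 7) → MISS  vc=[]
1: 0x2b6 (blk 43, set 3) → MISS  vc=[]
2: 0x24c (blk 36, set 4) → MISS  vc=[]
3: 0x249 (blk 36, set 4) → L1-HIT  vc=[]
4: 0x241 (blk 36, set 4) → L1-HIT  vc=[]
5: 0x24c (blk 36, set 4) → L1-HIT  vc=[]
6: 0x3f9 (blk 63, set 7) → MISS  vc=[15]
7: 0x2b2 (blk 43, set 3) → L1-HIT  vc=[15]
8: 0x3fa (blk 63, set 7) → L1-HIT  vc=[15]
9: 0x1ce (blk 28, set 4) → MISS  vc=[15, 36]
10: 0x371 (blk 55, set 7) → MISS  vc=[15, 36, 63]
11: 0x2b1 (blk 43, set 3) → L1-HIT  vc=[15, 36, 63]
12: 0x2b2 (blk 43, set 3) → L1-HIT  vc=[15, 36, 63]
13: 0x3ff (blk 63, set 7) → VC-HIT  vc=[15, 36, 55]
14: 0x3f2 (blk 63, set 7) → L1-HIT  vc=[15, 36, 55]
15: 0x242 (blk 36, set 4) → VC-HIT  vc=[15, 28, 55]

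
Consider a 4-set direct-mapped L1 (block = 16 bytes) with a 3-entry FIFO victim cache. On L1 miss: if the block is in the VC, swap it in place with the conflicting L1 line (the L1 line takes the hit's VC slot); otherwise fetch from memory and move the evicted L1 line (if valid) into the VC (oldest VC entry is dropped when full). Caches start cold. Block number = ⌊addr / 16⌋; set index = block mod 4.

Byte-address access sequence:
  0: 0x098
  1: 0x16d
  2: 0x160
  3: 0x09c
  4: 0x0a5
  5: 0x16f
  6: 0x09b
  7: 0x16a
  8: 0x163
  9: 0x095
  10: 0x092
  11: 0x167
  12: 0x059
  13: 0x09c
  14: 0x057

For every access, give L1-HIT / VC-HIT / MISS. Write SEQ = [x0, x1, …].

SEQ = [MISS, MISS, L1-HIT, L1-HIT, MISS, VC-HIT, L1-HIT, L1-HIT, L1-HIT, L1-HIT, L1-HIT, L1-HIT, MISS, VC-HIT, VC-HIT]

#0 0x98→b9/s1 MISS; vc=[]
#1 0x16d→b22/s2 MISS; vc=[]
#2 0x160→b22/s2 L1-HIT; vc=[]
#3 0x9c→b9/s1 L1-HIT; vc=[]
#4 0xa5→b10/s2 MISS; vc=[22]
#5 0x16f→b22/s2 VC-HIT; vc=[10]
#6 0x9b→b9/s1 L1-HIT; vc=[10]
#7 0x16a→b22/s2 L1-HIT; vc=[10]
#8 0x163→b22/s2 L1-HIT; vc=[10]
#9 0x95→b9/s1 L1-HIT; vc=[10]
#10 0x92→b9/s1 L1-HIT; vc=[10]
#11 0x167→b22/s2 L1-HIT; vc=[10]
#12 0x59→b5/s1 MISS; vc=[10,9]
#13 0x9c→b9/s1 VC-HIT; vc=[10,5]
#14 0x57→b5/s1 VC-HIT; vc=[10,9]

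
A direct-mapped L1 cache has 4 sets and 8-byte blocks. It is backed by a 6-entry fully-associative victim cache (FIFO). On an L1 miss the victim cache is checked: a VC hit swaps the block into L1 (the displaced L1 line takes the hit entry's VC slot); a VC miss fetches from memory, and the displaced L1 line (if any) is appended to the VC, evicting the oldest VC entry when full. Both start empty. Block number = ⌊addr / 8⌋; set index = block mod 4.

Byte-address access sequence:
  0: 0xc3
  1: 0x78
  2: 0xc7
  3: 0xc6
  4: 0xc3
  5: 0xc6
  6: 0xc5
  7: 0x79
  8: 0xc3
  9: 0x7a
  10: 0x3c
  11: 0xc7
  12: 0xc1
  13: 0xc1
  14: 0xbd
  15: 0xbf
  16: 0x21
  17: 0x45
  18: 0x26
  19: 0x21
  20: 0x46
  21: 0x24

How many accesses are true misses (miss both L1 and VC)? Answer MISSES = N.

#0 0xc3→b24/s0 MISS; vc=[]
#1 0x78→b15/s3 MISS; vc=[]
#2 0xc7→b24/s0 L1-HIT; vc=[]
#3 0xc6→b24/s0 L1-HIT; vc=[]
#4 0xc3→b24/s0 L1-HIT; vc=[]
#5 0xc6→b24/s0 L1-HIT; vc=[]
#6 0xc5→b24/s0 L1-HIT; vc=[]
#7 0x79→b15/s3 L1-HIT; vc=[]
#8 0xc3→b24/s0 L1-HIT; vc=[]
#9 0x7a→b15/s3 L1-HIT; vc=[]
#10 0x3c→b7/s3 MISS; vc=[15]
#11 0xc7→b24/s0 L1-HIT; vc=[15]
#12 0xc1→b24/s0 L1-HIT; vc=[15]
#13 0xc1→b24/s0 L1-HIT; vc=[15]
#14 0xbd→b23/s3 MISS; vc=[15,7]
#15 0xbf→b23/s3 L1-HIT; vc=[15,7]
#16 0x21→b4/s0 MISS; vc=[15,7,24]
#17 0x45→b8/s0 MISS; vc=[15,7,24,4]
#18 0x26→b4/s0 VC-HIT; vc=[15,7,24,8]
#19 0x21→b4/s0 L1-HIT; vc=[15,7,24,8]
#20 0x46→b8/s0 VC-HIT; vc=[15,7,24,4]
#21 0x24→b4/s0 VC-HIT; vc=[15,7,24,8]

MISSES = 6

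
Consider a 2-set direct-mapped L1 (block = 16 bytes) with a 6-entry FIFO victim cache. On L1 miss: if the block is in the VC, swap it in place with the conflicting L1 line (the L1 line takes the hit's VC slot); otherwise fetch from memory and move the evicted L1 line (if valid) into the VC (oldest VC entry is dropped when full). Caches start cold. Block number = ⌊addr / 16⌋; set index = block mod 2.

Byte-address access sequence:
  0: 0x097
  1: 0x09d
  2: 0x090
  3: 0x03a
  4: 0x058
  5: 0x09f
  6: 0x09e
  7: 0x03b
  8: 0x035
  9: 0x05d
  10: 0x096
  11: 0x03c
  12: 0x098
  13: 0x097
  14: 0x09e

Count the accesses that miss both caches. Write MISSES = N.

MISSES = 3

0: 0x97 (blk 9, set 1) → MISS  vc=[]
1: 0x9d (blk 9, set 1) → L1-HIT  vc=[]
2: 0x90 (blk 9, set 1) → L1-HIT  vc=[]
3: 0x3a (blk 3, set 1) → MISS  vc=[9]
4: 0x58 (blk 5, set 1) → MISS  vc=[9, 3]
5: 0x9f (blk 9, set 1) → VC-HIT  vc=[5, 3]
6: 0x9e (blk 9, set 1) → L1-HIT  vc=[5, 3]
7: 0x3b (blk 3, set 1) → VC-HIT  vc=[5, 9]
8: 0x35 (blk 3, set 1) → L1-HIT  vc=[5, 9]
9: 0x5d (blk 5, set 1) → VC-HIT  vc=[3, 9]
10: 0x96 (blk 9, set 1) → VC-HIT  vc=[3, 5]
11: 0x3c (blk 3, set 1) → VC-HIT  vc=[9, 5]
12: 0x98 (blk 9, set 1) → VC-HIT  vc=[3, 5]
13: 0x97 (blk 9, set 1) → L1-HIT  vc=[3, 5]
14: 0x9e (blk 9, set 1) → L1-HIT  vc=[3, 5]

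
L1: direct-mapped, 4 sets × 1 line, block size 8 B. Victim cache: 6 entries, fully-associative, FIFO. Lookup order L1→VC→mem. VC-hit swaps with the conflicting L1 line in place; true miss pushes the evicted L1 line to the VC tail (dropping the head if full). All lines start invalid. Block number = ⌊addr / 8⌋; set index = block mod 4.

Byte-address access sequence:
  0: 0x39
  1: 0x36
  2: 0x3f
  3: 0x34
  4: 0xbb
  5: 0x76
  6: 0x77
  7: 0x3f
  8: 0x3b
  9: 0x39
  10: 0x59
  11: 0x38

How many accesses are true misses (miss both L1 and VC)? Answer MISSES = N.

MISSES = 5

#0 0x39→b7/s3 MISS; vc=[]
#1 0x36→b6/s2 MISS; vc=[]
#2 0x3f→b7/s3 L1-HIT; vc=[]
#3 0x34→b6/s2 L1-HIT; vc=[]
#4 0xbb→b23/s3 MISS; vc=[7]
#5 0x76→b14/s2 MISS; vc=[7,6]
#6 0x77→b14/s2 L1-HIT; vc=[7,6]
#7 0x3f→b7/s3 VC-HIT; vc=[23,6]
#8 0x3b→b7/s3 L1-HIT; vc=[23,6]
#9 0x39→b7/s3 L1-HIT; vc=[23,6]
#10 0x59→b11/s3 MISS; vc=[23,6,7]
#11 0x38→b7/s3 VC-HIT; vc=[23,6,11]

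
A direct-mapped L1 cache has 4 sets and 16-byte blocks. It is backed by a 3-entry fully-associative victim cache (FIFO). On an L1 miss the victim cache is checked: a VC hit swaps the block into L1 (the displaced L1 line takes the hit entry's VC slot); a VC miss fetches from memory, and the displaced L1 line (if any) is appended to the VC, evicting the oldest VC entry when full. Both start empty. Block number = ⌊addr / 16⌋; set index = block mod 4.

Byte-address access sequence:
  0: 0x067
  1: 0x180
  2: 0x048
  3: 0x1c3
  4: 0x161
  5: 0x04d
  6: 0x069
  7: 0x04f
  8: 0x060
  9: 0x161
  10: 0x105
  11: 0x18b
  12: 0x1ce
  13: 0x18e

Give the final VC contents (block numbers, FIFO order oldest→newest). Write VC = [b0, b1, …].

VC = [4, 16, 28]

#0 0x67→b6/s2 MISS; vc=[]
#1 0x180→b24/s0 MISS; vc=[]
#2 0x48→b4/s0 MISS; vc=[24]
#3 0x1c3→b28/s0 MISS; vc=[24,4]
#4 0x161→b22/s2 MISS; vc=[24,4,6]
#5 0x4d→b4/s0 VC-HIT; vc=[24,28,6]
#6 0x69→b6/s2 VC-HIT; vc=[24,28,22]
#7 0x4f→b4/s0 L1-HIT; vc=[24,28,22]
#8 0x60→b6/s2 L1-HIT; vc=[24,28,22]
#9 0x161→b22/s2 VC-HIT; vc=[24,28,6]
#10 0x105→b16/s0 MISS; vc=[28,6,4]
#11 0x18b→b24/s0 MISS; vc=[6,4,16]
#12 0x1ce→b28/s0 MISS; vc=[4,16,24]
#13 0x18e→b24/s0 VC-HIT; vc=[4,16,28]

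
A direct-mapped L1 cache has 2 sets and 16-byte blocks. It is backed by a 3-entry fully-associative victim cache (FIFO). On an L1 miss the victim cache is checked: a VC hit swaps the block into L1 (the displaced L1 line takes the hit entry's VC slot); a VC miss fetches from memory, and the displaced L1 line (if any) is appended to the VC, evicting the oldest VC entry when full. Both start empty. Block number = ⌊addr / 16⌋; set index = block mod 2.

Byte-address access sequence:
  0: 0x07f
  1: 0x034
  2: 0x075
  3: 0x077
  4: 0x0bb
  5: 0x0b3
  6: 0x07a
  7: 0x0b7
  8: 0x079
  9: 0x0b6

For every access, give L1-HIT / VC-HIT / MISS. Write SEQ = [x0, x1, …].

SEQ = [MISS, MISS, VC-HIT, L1-HIT, MISS, L1-HIT, VC-HIT, VC-HIT, VC-HIT, VC-HIT]

0: 0x7f (blk 7, set 1) → MISS  vc=[]
1: 0x34 (blk 3, set 1) → MISS  vc=[7]
2: 0x75 (blk 7, set 1) → VC-HIT  vc=[3]
3: 0x77 (blk 7, set 1) → L1-HIT  vc=[3]
4: 0xbb (blk 11, set 1) → MISS  vc=[3, 7]
5: 0xb3 (blk 11, set 1) → L1-HIT  vc=[3, 7]
6: 0x7a (blk 7, set 1) → VC-HIT  vc=[3, 11]
7: 0xb7 (blk 11, set 1) → VC-HIT  vc=[3, 7]
8: 0x79 (blk 7, set 1) → VC-HIT  vc=[3, 11]
9: 0xb6 (blk 11, set 1) → VC-HIT  vc=[3, 7]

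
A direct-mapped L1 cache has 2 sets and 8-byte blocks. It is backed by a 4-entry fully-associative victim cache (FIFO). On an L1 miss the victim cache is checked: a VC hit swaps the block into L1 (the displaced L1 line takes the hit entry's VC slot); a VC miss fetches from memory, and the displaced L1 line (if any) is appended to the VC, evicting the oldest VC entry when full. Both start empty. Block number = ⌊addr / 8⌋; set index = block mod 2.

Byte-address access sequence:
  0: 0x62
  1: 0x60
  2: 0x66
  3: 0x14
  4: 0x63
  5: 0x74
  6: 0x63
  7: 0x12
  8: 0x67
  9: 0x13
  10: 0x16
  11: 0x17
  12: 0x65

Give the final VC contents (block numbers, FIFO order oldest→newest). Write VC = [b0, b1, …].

VC = [2, 14]

0: 0x62 (blk 12, set 0) → MISS  vc=[]
1: 0x60 (blk 12, set 0) → L1-HIT  vc=[]
2: 0x66 (blk 12, set 0) → L1-HIT  vc=[]
3: 0x14 (blk 2, set 0) → MISS  vc=[12]
4: 0x63 (blk 12, set 0) → VC-HIT  vc=[2]
5: 0x74 (blk 14, set 0) → MISS  vc=[2, 12]
6: 0x63 (blk 12, set 0) → VC-HIT  vc=[2, 14]
7: 0x12 (blk 2, set 0) → VC-HIT  vc=[12, 14]
8: 0x67 (blk 12, set 0) → VC-HIT  vc=[2, 14]
9: 0x13 (blk 2, set 0) → VC-HIT  vc=[12, 14]
10: 0x16 (blk 2, set 0) → L1-HIT  vc=[12, 14]
11: 0x17 (blk 2, set 0) → L1-HIT  vc=[12, 14]
12: 0x65 (blk 12, set 0) → VC-HIT  vc=[2, 14]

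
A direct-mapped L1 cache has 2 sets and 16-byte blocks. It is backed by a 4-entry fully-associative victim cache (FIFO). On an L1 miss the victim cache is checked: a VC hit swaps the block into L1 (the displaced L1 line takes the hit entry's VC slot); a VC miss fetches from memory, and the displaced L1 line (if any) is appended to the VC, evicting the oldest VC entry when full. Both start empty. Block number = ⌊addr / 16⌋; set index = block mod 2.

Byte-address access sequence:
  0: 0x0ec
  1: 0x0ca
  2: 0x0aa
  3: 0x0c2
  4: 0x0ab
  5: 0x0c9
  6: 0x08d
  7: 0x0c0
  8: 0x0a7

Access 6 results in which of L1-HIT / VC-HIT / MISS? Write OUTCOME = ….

#0 0xec→b14/s0 MISS; vc=[]
#1 0xca→b12/s0 MISS; vc=[14]
#2 0xaa→b10/s0 MISS; vc=[14,12]
#3 0xc2→b12/s0 VC-HIT; vc=[14,10]
#4 0xab→b10/s0 VC-HIT; vc=[14,12]
#5 0xc9→b12/s0 VC-HIT; vc=[14,10]
#6 0x8d→b8/s0 MISS; vc=[14,10,12]
#7 0xc0→b12/s0 VC-HIT; vc=[14,10,8]
#8 0xa7→b10/s0 VC-HIT; vc=[14,12,8]

OUTCOME = MISS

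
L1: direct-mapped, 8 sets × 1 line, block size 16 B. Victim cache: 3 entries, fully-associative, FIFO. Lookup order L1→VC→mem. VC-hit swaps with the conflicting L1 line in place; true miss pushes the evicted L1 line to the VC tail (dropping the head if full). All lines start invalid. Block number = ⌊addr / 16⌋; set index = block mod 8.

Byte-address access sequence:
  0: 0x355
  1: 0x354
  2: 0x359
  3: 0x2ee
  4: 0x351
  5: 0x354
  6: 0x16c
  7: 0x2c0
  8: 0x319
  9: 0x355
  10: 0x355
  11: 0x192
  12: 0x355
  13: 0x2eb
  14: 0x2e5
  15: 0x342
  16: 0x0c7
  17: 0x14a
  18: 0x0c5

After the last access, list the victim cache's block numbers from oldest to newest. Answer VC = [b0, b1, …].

  [0] addr=0x355 blk=53 s=5: MISS | VC []
  [1] addr=0x354 blk=53 s=5: L1-HIT | VC []
  [2] addr=0x359 blk=53 s=5: L1-HIT | VC []
  [3] addr=0x2ee blk=46 s=6: MISS | VC []
  [4] addr=0x351 blk=53 s=5: L1-HIT | VC []
  [5] addr=0x354 blk=53 s=5: L1-HIT | VC []
  [6] addr=0x16c blk=22 s=6: MISS | VC [46]
  [7] addr=0x2c0 blk=44 s=4: MISS | VC [46]
  [8] addr=0x319 blk=49 s=1: MISS | VC [46]
  [9] addr=0x355 blk=53 s=5: L1-HIT | VC [46]
  [10] addr=0x355 blk=53 s=5: L1-HIT | VC [46]
  [11] addr=0x192 blk=25 s=1: MISS | VC [46, 49]
  [12] addr=0x355 blk=53 s=5: L1-HIT | VC [46, 49]
  [13] addr=0x2eb blk=46 s=6: VC-HIT | VC [22, 49]
  [14] addr=0x2e5 blk=46 s=6: L1-HIT | VC [22, 49]
  [15] addr=0x342 blk=52 s=4: MISS | VC [22, 49, 44]
  [16] addr=0xc7 blk=12 s=4: MISS | VC [49, 44, 52]
  [17] addr=0x14a blk=20 s=4: MISS | VC [44, 52, 12]
  [18] addr=0xc5 blk=12 s=4: VC-HIT | VC [44, 52, 20]

VC = [44, 52, 20]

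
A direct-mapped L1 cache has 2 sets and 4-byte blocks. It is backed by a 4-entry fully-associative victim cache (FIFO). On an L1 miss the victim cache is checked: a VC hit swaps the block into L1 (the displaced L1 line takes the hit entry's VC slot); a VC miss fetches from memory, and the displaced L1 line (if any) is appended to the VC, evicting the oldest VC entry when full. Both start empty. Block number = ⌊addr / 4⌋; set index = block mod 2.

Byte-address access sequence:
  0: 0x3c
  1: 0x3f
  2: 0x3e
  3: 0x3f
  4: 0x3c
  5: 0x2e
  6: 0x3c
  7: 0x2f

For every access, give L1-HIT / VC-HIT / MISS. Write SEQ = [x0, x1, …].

0: 0x3c (blk 15, set 1) → MISS  vc=[]
1: 0x3f (blk 15, set 1) → L1-HIT  vc=[]
2: 0x3e (blk 15, set 1) → L1-HIT  vc=[]
3: 0x3f (blk 15, set 1) → L1-HIT  vc=[]
4: 0x3c (blk 15, set 1) → L1-HIT  vc=[]
5: 0x2e (blk 11, set 1) → MISS  vc=[15]
6: 0x3c (blk 15, set 1) → VC-HIT  vc=[11]
7: 0x2f (blk 11, set 1) → VC-HIT  vc=[15]

SEQ = [MISS, L1-HIT, L1-HIT, L1-HIT, L1-HIT, MISS, VC-HIT, VC-HIT]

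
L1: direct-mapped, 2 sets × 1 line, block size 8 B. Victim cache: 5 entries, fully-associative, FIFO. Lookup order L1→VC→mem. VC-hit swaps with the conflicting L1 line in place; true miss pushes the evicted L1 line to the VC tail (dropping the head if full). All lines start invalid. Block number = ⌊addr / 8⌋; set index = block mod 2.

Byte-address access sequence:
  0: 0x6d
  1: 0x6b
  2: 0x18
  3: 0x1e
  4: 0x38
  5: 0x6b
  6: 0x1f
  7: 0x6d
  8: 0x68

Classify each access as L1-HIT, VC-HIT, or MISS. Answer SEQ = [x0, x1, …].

0: 0x6d (blk 13, set 1) → MISS  vc=[]
1: 0x6b (blk 13, set 1) → L1-HIT  vc=[]
2: 0x18 (blk 3, set 1) → MISS  vc=[13]
3: 0x1e (blk 3, set 1) → L1-HIT  vc=[13]
4: 0x38 (blk 7, set 1) → MISS  vc=[13, 3]
5: 0x6b (blk 13, set 1) → VC-HIT  vc=[7, 3]
6: 0x1f (blk 3, set 1) → VC-HIT  vc=[7, 13]
7: 0x6d (blk 13, set 1) → VC-HIT  vc=[7, 3]
8: 0x68 (blk 13, set 1) → L1-HIT  vc=[7, 3]

SEQ = [MISS, L1-HIT, MISS, L1-HIT, MISS, VC-HIT, VC-HIT, VC-HIT, L1-HIT]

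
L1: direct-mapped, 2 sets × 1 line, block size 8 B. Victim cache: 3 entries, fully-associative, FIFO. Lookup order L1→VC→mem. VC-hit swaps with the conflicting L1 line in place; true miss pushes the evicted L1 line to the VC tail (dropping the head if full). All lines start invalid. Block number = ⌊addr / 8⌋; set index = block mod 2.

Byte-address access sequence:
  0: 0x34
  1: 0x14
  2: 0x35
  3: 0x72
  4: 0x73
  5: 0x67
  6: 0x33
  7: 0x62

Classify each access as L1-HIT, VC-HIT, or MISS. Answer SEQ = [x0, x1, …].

  [0] addr=0x34 blk=6 s=0: MISS | VC []
  [1] addr=0x14 blk=2 s=0: MISS | VC [6]
  [2] addr=0x35 blk=6 s=0: VC-HIT | VC [2]
  [3] addr=0x72 blk=14 s=0: MISS | VC [2, 6]
  [4] addr=0x73 blk=14 s=0: L1-HIT | VC [2, 6]
  [5] addr=0x67 blk=12 s=0: MISS | VC [2, 6, 14]
  [6] addr=0x33 blk=6 s=0: VC-HIT | VC [2, 12, 14]
  [7] addr=0x62 blk=12 s=0: VC-HIT | VC [2, 6, 14]

SEQ = [MISS, MISS, VC-HIT, MISS, L1-HIT, MISS, VC-HIT, VC-HIT]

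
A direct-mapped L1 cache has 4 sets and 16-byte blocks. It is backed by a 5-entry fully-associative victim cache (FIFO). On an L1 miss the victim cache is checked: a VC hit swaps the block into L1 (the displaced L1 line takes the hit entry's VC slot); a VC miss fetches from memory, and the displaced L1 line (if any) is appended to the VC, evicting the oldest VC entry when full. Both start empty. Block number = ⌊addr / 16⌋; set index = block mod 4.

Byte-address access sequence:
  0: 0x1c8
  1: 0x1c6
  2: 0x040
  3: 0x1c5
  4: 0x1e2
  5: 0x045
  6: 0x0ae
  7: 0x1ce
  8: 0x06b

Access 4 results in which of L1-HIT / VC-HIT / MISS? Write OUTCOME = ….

0: 0x1c8 (blk 28, set 0) → MISS  vc=[]
1: 0x1c6 (blk 28, set 0) → L1-HIT  vc=[]
2: 0x40 (blk 4, set 0) → MISS  vc=[28]
3: 0x1c5 (blk 28, set 0) → VC-HIT  vc=[4]
4: 0x1e2 (blk 30, set 2) → MISS  vc=[4]
5: 0x45 (blk 4, set 0) → VC-HIT  vc=[28]
6: 0xae (blk 10, set 2) → MISS  vc=[28, 30]
7: 0x1ce (blk 28, set 0) → VC-HIT  vc=[4, 30]
8: 0x6b (blk 6, set 2) → MISS  vc=[4, 30, 10]

OUTCOME = MISS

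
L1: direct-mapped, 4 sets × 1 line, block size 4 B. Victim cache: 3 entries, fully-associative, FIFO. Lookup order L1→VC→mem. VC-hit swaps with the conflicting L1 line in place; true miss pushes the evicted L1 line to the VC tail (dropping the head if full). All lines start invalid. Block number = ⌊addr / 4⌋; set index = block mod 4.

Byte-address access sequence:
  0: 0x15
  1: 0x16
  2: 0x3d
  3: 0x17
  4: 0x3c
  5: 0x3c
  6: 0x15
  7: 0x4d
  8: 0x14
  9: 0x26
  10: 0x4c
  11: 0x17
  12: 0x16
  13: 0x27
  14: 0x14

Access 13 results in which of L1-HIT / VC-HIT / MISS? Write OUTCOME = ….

OUTCOME = VC-HIT

#0 0x15→b5/s1 MISS; vc=[]
#1 0x16→b5/s1 L1-HIT; vc=[]
#2 0x3d→b15/s3 MISS; vc=[]
#3 0x17→b5/s1 L1-HIT; vc=[]
#4 0x3c→b15/s3 L1-HIT; vc=[]
#5 0x3c→b15/s3 L1-HIT; vc=[]
#6 0x15→b5/s1 L1-HIT; vc=[]
#7 0x4d→b19/s3 MISS; vc=[15]
#8 0x14→b5/s1 L1-HIT; vc=[15]
#9 0x26→b9/s1 MISS; vc=[15,5]
#10 0x4c→b19/s3 L1-HIT; vc=[15,5]
#11 0x17→b5/s1 VC-HIT; vc=[15,9]
#12 0x16→b5/s1 L1-HIT; vc=[15,9]
#13 0x27→b9/s1 VC-HIT; vc=[15,5]
#14 0x14→b5/s1 VC-HIT; vc=[15,9]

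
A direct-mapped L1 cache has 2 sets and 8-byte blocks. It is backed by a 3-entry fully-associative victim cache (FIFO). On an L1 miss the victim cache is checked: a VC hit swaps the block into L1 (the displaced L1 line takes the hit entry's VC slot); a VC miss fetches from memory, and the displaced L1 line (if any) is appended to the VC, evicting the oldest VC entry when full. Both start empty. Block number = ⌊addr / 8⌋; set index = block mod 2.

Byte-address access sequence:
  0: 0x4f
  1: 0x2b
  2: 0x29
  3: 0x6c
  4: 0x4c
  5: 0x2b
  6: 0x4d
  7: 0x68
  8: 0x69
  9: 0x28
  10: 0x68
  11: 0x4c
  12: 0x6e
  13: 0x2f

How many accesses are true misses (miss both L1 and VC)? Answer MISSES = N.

0: 0x4f (blk 9, set 1) → MISS  vc=[]
1: 0x2b (blk 5, set 1) → MISS  vc=[9]
2: 0x29 (blk 5, set 1) → L1-HIT  vc=[9]
3: 0x6c (blk 13, set 1) → MISS  vc=[9, 5]
4: 0x4c (blk 9, set 1) → VC-HIT  vc=[13, 5]
5: 0x2b (blk 5, set 1) → VC-HIT  vc=[13, 9]
6: 0x4d (blk 9, set 1) → VC-HIT  vc=[13, 5]
7: 0x68 (blk 13, set 1) → VC-HIT  vc=[9, 5]
8: 0x69 (blk 13, set 1) → L1-HIT  vc=[9, 5]
9: 0x28 (blk 5, set 1) → VC-HIT  vc=[9, 13]
10: 0x68 (blk 13, set 1) → VC-HIT  vc=[9, 5]
11: 0x4c (blk 9, set 1) → VC-HIT  vc=[13, 5]
12: 0x6e (blk 13, set 1) → VC-HIT  vc=[9, 5]
13: 0x2f (blk 5, set 1) → VC-HIT  vc=[9, 13]

MISSES = 3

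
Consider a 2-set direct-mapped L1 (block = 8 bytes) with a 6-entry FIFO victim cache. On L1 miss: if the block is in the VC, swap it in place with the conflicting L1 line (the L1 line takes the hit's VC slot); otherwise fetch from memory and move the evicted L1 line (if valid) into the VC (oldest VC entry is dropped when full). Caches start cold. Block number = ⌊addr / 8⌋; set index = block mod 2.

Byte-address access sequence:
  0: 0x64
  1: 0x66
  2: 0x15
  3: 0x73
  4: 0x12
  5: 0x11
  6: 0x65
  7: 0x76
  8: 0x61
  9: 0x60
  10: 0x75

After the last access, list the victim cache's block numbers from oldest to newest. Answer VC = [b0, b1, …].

  [0] addr=0x64 blk=12 s=0: MISS | VC []
  [1] addr=0x66 blk=12 s=0: L1-HIT | VC []
  [2] addr=0x15 blk=2 s=0: MISS | VC [12]
  [3] addr=0x73 blk=14 s=0: MISS | VC [12, 2]
  [4] addr=0x12 blk=2 s=0: VC-HIT | VC [12, 14]
  [5] addr=0x11 blk=2 s=0: L1-HIT | VC [12, 14]
  [6] addr=0x65 blk=12 s=0: VC-HIT | VC [2, 14]
  [7] addr=0x76 blk=14 s=0: VC-HIT | VC [2, 12]
  [8] addr=0x61 blk=12 s=0: VC-HIT | VC [2, 14]
  [9] addr=0x60 blk=12 s=0: L1-HIT | VC [2, 14]
  [10] addr=0x75 blk=14 s=0: VC-HIT | VC [2, 12]

VC = [2, 12]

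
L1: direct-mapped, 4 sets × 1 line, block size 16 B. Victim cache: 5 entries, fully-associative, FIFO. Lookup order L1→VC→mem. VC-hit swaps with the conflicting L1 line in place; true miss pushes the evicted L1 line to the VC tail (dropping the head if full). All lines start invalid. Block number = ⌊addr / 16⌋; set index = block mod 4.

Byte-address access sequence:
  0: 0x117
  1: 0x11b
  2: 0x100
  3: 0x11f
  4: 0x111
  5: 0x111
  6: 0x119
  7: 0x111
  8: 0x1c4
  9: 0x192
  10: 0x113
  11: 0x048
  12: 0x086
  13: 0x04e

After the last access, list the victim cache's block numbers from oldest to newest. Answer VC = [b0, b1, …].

  [0] addr=0x117 blk=17 s=1: MISS | VC []
  [1] addr=0x11b blk=17 s=1: L1-HIT | VC []
  [2] addr=0x100 blk=16 s=0: MISS | VC []
  [3] addr=0x11f blk=17 s=1: L1-HIT | VC []
  [4] addr=0x111 blk=17 s=1: L1-HIT | VC []
  [5] addr=0x111 blk=17 s=1: L1-HIT | VC []
  [6] addr=0x119 blk=17 s=1: L1-HIT | VC []
  [7] addr=0x111 blk=17 s=1: L1-HIT | VC []
  [8] addr=0x1c4 blk=28 s=0: MISS | VC [16]
  [9] addr=0x192 blk=25 s=1: MISS | VC [16, 17]
  [10] addr=0x113 blk=17 s=1: VC-HIT | VC [16, 25]
  [11] addr=0x48 blk=4 s=0: MISS | VC [16, 25, 28]
  [12] addr=0x86 blk=8 s=0: MISS | VC [16, 25, 28, 4]
  [13] addr=0x4e blk=4 s=0: VC-HIT | VC [16, 25, 28, 8]

VC = [16, 25, 28, 8]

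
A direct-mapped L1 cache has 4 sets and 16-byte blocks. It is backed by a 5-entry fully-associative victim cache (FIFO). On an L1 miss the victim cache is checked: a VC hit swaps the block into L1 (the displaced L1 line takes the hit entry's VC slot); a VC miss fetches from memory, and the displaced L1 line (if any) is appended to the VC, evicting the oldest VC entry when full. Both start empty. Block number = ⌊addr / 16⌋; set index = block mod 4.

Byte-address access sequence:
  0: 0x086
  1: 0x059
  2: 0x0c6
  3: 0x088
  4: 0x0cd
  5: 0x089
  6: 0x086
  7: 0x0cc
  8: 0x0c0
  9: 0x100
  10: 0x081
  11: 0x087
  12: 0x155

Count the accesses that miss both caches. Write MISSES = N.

  [0] addr=0x86 blk=8 s=0: MISS | VC []
  [1] addr=0x59 blk=5 s=1: MISS | VC []
  [2] addr=0xc6 blk=12 s=0: MISS | VC [8]
  [3] addr=0x88 blk=8 s=0: VC-HIT | VC [12]
  [4] addr=0xcd blk=12 s=0: VC-HIT | VC [8]
  [5] addr=0x89 blk=8 s=0: VC-HIT | VC [12]
  [6] addr=0x86 blk=8 s=0: L1-HIT | VC [12]
  [7] addr=0xcc blk=12 s=0: VC-HIT | VC [8]
  [8] addr=0xc0 blk=12 s=0: L1-HIT | VC [8]
  [9] addr=0x100 blk=16 s=0: MISS | VC [8, 12]
  [10] addr=0x81 blk=8 s=0: VC-HIT | VC [16, 12]
  [11] addr=0x87 blk=8 s=0: L1-HIT | VC [16, 12]
  [12] addr=0x155 blk=21 s=1: MISS | VC [16, 12, 5]

MISSES = 5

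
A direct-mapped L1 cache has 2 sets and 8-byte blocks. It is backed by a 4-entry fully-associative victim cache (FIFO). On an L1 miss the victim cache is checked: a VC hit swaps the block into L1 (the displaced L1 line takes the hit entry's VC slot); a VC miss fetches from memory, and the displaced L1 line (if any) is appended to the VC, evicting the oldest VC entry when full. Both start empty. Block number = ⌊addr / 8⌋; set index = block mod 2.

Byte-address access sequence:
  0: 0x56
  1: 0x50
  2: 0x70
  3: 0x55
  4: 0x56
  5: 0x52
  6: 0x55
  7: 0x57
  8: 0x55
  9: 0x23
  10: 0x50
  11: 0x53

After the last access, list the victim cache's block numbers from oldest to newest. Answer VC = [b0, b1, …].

VC = [14, 4]

  [0] addr=0x56 blk=10 s=0: MISS | VC []
  [1] addr=0x50 blk=10 s=0: L1-HIT | VC []
  [2] addr=0x70 blk=14 s=0: MISS | VC [10]
  [3] addr=0x55 blk=10 s=0: VC-HIT | VC [14]
  [4] addr=0x56 blk=10 s=0: L1-HIT | VC [14]
  [5] addr=0x52 blk=10 s=0: L1-HIT | VC [14]
  [6] addr=0x55 blk=10 s=0: L1-HIT | VC [14]
  [7] addr=0x57 blk=10 s=0: L1-HIT | VC [14]
  [8] addr=0x55 blk=10 s=0: L1-HIT | VC [14]
  [9] addr=0x23 blk=4 s=0: MISS | VC [14, 10]
  [10] addr=0x50 blk=10 s=0: VC-HIT | VC [14, 4]
  [11] addr=0x53 blk=10 s=0: L1-HIT | VC [14, 4]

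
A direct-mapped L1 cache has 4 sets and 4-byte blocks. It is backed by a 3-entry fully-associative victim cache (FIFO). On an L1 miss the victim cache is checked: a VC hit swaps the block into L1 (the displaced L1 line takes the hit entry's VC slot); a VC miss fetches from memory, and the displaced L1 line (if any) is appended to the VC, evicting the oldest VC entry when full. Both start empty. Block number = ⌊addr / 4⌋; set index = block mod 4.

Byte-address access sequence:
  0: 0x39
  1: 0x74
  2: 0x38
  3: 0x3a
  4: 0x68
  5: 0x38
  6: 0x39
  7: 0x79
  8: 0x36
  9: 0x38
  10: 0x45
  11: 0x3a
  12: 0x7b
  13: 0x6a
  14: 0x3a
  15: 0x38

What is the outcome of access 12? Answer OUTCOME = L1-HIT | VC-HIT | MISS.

OUTCOME = VC-HIT

0: 0x39 (blk 14, set 2) → MISS  vc=[]
1: 0x74 (blk 29, set 1) → MISS  vc=[]
2: 0x38 (blk 14, set 2) → L1-HIT  vc=[]
3: 0x3a (blk 14, set 2) → L1-HIT  vc=[]
4: 0x68 (blk 26, set 2) → MISS  vc=[14]
5: 0x38 (blk 14, set 2) → VC-HIT  vc=[26]
6: 0x39 (blk 14, set 2) → L1-HIT  vc=[26]
7: 0x79 (blk 30, set 2) → MISS  vc=[26, 14]
8: 0x36 (blk 13, set 1) → MISS  vc=[26, 14, 29]
9: 0x38 (blk 14, set 2) → VC-HIT  vc=[26, 30, 29]
10: 0x45 (blk 17, set 1) → MISS  vc=[30, 29, 13]
11: 0x3a (blk 14, set 2) → L1-HIT  vc=[30, 29, 13]
12: 0x7b (blk 30, set 2) → VC-HIT  vc=[14, 29, 13]
13: 0x6a (blk 26, set 2) → MISS  vc=[29, 13, 30]
14: 0x3a (blk 14, set 2) → MISS  vc=[13, 30, 26]
15: 0x38 (blk 14, set 2) → L1-HIT  vc=[13, 30, 26]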